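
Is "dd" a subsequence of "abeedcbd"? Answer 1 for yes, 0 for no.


Check if "dd" is a subsequence of "abeedcbd"
Greedy scan:
  Position 0 ('a'): no match needed
  Position 1 ('b'): no match needed
  Position 2 ('e'): no match needed
  Position 3 ('e'): no match needed
  Position 4 ('d'): matches sub[0] = 'd'
  Position 5 ('c'): no match needed
  Position 6 ('b'): no match needed
  Position 7 ('d'): matches sub[1] = 'd'
All 2 characters matched => is a subsequence

1


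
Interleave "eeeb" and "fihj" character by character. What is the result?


Interleaving "eeeb" and "fihj":
  Position 0: 'e' from first, 'f' from second => "ef"
  Position 1: 'e' from first, 'i' from second => "ei"
  Position 2: 'e' from first, 'h' from second => "eh"
  Position 3: 'b' from first, 'j' from second => "bj"
Result: efeiehbj

efeiehbj


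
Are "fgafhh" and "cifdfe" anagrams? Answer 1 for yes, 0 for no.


Strings: "fgafhh", "cifdfe"
Sorted first:  affghh
Sorted second: cdeffi
Differ at position 0: 'a' vs 'c' => not anagrams

0


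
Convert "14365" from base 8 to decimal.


Input: "14365" in base 8
Positional expansion:
  Digit '1' (value 1) x 8^4 = 4096
  Digit '4' (value 4) x 8^3 = 2048
  Digit '3' (value 3) x 8^2 = 192
  Digit '6' (value 6) x 8^1 = 48
  Digit '5' (value 5) x 8^0 = 5
Sum = 6389

6389


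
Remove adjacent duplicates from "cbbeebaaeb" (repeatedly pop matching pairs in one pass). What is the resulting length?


Input: cbbeebaaeb
Stack-based adjacent duplicate removal:
  Read 'c': push. Stack: c
  Read 'b': push. Stack: cb
  Read 'b': matches stack top 'b' => pop. Stack: c
  Read 'e': push. Stack: ce
  Read 'e': matches stack top 'e' => pop. Stack: c
  Read 'b': push. Stack: cb
  Read 'a': push. Stack: cba
  Read 'a': matches stack top 'a' => pop. Stack: cb
  Read 'e': push. Stack: cbe
  Read 'b': push. Stack: cbeb
Final stack: "cbeb" (length 4)

4


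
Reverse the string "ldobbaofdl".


Input: ldobbaofdl
Reading characters right to left:
  Position 9: 'l'
  Position 8: 'd'
  Position 7: 'f'
  Position 6: 'o'
  Position 5: 'a'
  Position 4: 'b'
  Position 3: 'b'
  Position 2: 'o'
  Position 1: 'd'
  Position 0: 'l'
Reversed: ldfoabbodl

ldfoabbodl


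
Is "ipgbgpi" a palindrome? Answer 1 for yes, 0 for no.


Input: ipgbgpi
Reversed: ipgbgpi
  Compare pos 0 ('i') with pos 6 ('i'): match
  Compare pos 1 ('p') with pos 5 ('p'): match
  Compare pos 2 ('g') with pos 4 ('g'): match
Result: palindrome

1


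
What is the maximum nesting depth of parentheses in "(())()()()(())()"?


Input: "(())()()()(())()"
Tracking depth:
  Position 0 '(': depth becomes 1
  Position 1 '(': depth becomes 2
  Position 2 ')': depth becomes 1
  Position 3 ')': depth becomes 0
  Position 4 '(': depth becomes 1
  Position 5 ')': depth becomes 0
  Position 6 '(': depth becomes 1
  Position 7 ')': depth becomes 0
  Position 8 '(': depth becomes 1
  Position 9 ')': depth becomes 0
  Position 10 '(': depth becomes 1
  Position 11 '(': depth becomes 2
  Position 12 ')': depth becomes 1
  Position 13 ')': depth becomes 0
  Position 14 '(': depth becomes 1
  Position 15 ')': depth becomes 0
Maximum depth reached: 2

2


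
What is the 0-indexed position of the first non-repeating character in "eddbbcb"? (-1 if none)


Input: eddbbcb
Character frequencies:
  'b': 3
  'c': 1
  'd': 2
  'e': 1
Scanning left to right for freq == 1:
  Position 0 ('e'): unique! => answer = 0

0


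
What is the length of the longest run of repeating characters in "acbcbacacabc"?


Input: "acbcbacacabc"
Scanning for longest run:
  Position 1 ('c'): new char, reset run to 1
  Position 2 ('b'): new char, reset run to 1
  Position 3 ('c'): new char, reset run to 1
  Position 4 ('b'): new char, reset run to 1
  Position 5 ('a'): new char, reset run to 1
  Position 6 ('c'): new char, reset run to 1
  Position 7 ('a'): new char, reset run to 1
  Position 8 ('c'): new char, reset run to 1
  Position 9 ('a'): new char, reset run to 1
  Position 10 ('b'): new char, reset run to 1
  Position 11 ('c'): new char, reset run to 1
Longest run: 'a' with length 1

1


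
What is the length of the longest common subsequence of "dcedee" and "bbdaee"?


LCS of "dcedee" and "bbdaee"
DP table:
           b    b    d    a    e    e
      0    0    0    0    0    0    0
  d   0    0    0    1    1    1    1
  c   0    0    0    1    1    1    1
  e   0    0    0    1    1    2    2
  d   0    0    0    1    1    2    2
  e   0    0    0    1    1    2    3
  e   0    0    0    1    1    2    3
LCS length = dp[6][6] = 3

3


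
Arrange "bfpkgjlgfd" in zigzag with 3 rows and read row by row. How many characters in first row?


Zigzag "bfpkgjlgfd" into 3 rows:
Placing characters:
  'b' => row 0
  'f' => row 1
  'p' => row 2
  'k' => row 1
  'g' => row 0
  'j' => row 1
  'l' => row 2
  'g' => row 1
  'f' => row 0
  'd' => row 1
Rows:
  Row 0: "bgf"
  Row 1: "fkjgd"
  Row 2: "pl"
First row length: 3

3


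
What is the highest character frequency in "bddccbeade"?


Input: bddccbeade
Character counts:
  'a': 1
  'b': 2
  'c': 2
  'd': 3
  'e': 2
Maximum frequency: 3

3


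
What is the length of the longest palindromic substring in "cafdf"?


Input: "cafdf"
Checking substrings for palindromes:
  [2:5] "fdf" (len 3) => palindrome
Longest palindromic substring: "fdf" with length 3

3


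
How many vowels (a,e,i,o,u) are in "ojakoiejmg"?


Input: ojakoiejmg
Checking each character:
  'o' at position 0: vowel (running total: 1)
  'j' at position 1: consonant
  'a' at position 2: vowel (running total: 2)
  'k' at position 3: consonant
  'o' at position 4: vowel (running total: 3)
  'i' at position 5: vowel (running total: 4)
  'e' at position 6: vowel (running total: 5)
  'j' at position 7: consonant
  'm' at position 8: consonant
  'g' at position 9: consonant
Total vowels: 5

5


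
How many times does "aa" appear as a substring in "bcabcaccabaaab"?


Searching for "aa" in "bcabcaccabaaab"
Scanning each position:
  Position 0: "bc" => no
  Position 1: "ca" => no
  Position 2: "ab" => no
  Position 3: "bc" => no
  Position 4: "ca" => no
  Position 5: "ac" => no
  Position 6: "cc" => no
  Position 7: "ca" => no
  Position 8: "ab" => no
  Position 9: "ba" => no
  Position 10: "aa" => MATCH
  Position 11: "aa" => MATCH
  Position 12: "ab" => no
Total occurrences: 2

2


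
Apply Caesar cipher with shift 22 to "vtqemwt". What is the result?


Caesar cipher: shift "vtqemwt" by 22
  'v' (pos 21) + 22 = pos 17 = 'r'
  't' (pos 19) + 22 = pos 15 = 'p'
  'q' (pos 16) + 22 = pos 12 = 'm'
  'e' (pos 4) + 22 = pos 0 = 'a'
  'm' (pos 12) + 22 = pos 8 = 'i'
  'w' (pos 22) + 22 = pos 18 = 's'
  't' (pos 19) + 22 = pos 15 = 'p'
Result: rpmaisp

rpmaisp


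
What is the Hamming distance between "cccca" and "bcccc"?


Comparing "cccca" and "bcccc" position by position:
  Position 0: 'c' vs 'b' => differ
  Position 1: 'c' vs 'c' => same
  Position 2: 'c' vs 'c' => same
  Position 3: 'c' vs 'c' => same
  Position 4: 'a' vs 'c' => differ
Total differences (Hamming distance): 2

2


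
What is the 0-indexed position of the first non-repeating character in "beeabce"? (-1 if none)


Input: beeabce
Character frequencies:
  'a': 1
  'b': 2
  'c': 1
  'e': 3
Scanning left to right for freq == 1:
  Position 0 ('b'): freq=2, skip
  Position 1 ('e'): freq=3, skip
  Position 2 ('e'): freq=3, skip
  Position 3 ('a'): unique! => answer = 3

3


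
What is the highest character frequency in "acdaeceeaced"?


Input: acdaeceeaced
Character counts:
  'a': 3
  'c': 3
  'd': 2
  'e': 4
Maximum frequency: 4

4


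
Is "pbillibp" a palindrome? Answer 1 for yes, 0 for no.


Input: pbillibp
Reversed: pbillibp
  Compare pos 0 ('p') with pos 7 ('p'): match
  Compare pos 1 ('b') with pos 6 ('b'): match
  Compare pos 2 ('i') with pos 5 ('i'): match
  Compare pos 3 ('l') with pos 4 ('l'): match
Result: palindrome

1


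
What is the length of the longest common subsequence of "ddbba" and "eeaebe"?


LCS of "ddbba" and "eeaebe"
DP table:
           e    e    a    e    b    e
      0    0    0    0    0    0    0
  d   0    0    0    0    0    0    0
  d   0    0    0    0    0    0    0
  b   0    0    0    0    0    1    1
  b   0    0    0    0    0    1    1
  a   0    0    0    1    1    1    1
LCS length = dp[5][6] = 1

1


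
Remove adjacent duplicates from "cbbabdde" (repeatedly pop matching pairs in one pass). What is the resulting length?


Input: cbbabdde
Stack-based adjacent duplicate removal:
  Read 'c': push. Stack: c
  Read 'b': push. Stack: cb
  Read 'b': matches stack top 'b' => pop. Stack: c
  Read 'a': push. Stack: ca
  Read 'b': push. Stack: cab
  Read 'd': push. Stack: cabd
  Read 'd': matches stack top 'd' => pop. Stack: cab
  Read 'e': push. Stack: cabe
Final stack: "cabe" (length 4)

4


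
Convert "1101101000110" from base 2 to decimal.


Input: "1101101000110" in base 2
Positional expansion:
  Digit '1' (value 1) x 2^12 = 4096
  Digit '1' (value 1) x 2^11 = 2048
  Digit '0' (value 0) x 2^10 = 0
  Digit '1' (value 1) x 2^9 = 512
  Digit '1' (value 1) x 2^8 = 256
  Digit '0' (value 0) x 2^7 = 0
  Digit '1' (value 1) x 2^6 = 64
  Digit '0' (value 0) x 2^5 = 0
  Digit '0' (value 0) x 2^4 = 0
  Digit '0' (value 0) x 2^3 = 0
  Digit '1' (value 1) x 2^2 = 4
  Digit '1' (value 1) x 2^1 = 2
  Digit '0' (value 0) x 2^0 = 0
Sum = 6982

6982


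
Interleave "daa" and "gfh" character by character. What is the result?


Interleaving "daa" and "gfh":
  Position 0: 'd' from first, 'g' from second => "dg"
  Position 1: 'a' from first, 'f' from second => "af"
  Position 2: 'a' from first, 'h' from second => "ah"
Result: dgafah

dgafah


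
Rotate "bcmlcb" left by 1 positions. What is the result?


Input: "bcmlcb", rotate left by 1
First 1 characters: "b"
Remaining characters: "cmlcb"
Concatenate remaining + first: "cmlcb" + "b" = "cmlcbb"

cmlcbb


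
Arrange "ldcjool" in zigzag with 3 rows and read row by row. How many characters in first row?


Zigzag "ldcjool" into 3 rows:
Placing characters:
  'l' => row 0
  'd' => row 1
  'c' => row 2
  'j' => row 1
  'o' => row 0
  'o' => row 1
  'l' => row 2
Rows:
  Row 0: "lo"
  Row 1: "djo"
  Row 2: "cl"
First row length: 2

2


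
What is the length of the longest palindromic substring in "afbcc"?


Input: "afbcc"
Checking substrings for palindromes:
  [3:5] "cc" (len 2) => palindrome
Longest palindromic substring: "cc" with length 2

2


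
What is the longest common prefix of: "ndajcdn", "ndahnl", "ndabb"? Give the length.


Words: ndajcdn, ndahnl, ndabb
  Position 0: all 'n' => match
  Position 1: all 'd' => match
  Position 2: all 'a' => match
  Position 3: ('j', 'h', 'b') => mismatch, stop
LCP = "nda" (length 3)

3


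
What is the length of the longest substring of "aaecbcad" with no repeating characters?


Input: "aaecbcad"
Sliding window (track last position of each char):
  Position 0 ('a'): window [0,0] length 1 -- new best
  Position 1 ('a'): repeat (last at 0), move window start to 1
  Position 1 ('a'): window [1,1] length 1
  Position 2 ('e'): window [1,2] length 2 -- new best
  Position 3 ('c'): window [1,3] length 3 -- new best
  Position 4 ('b'): window [1,4] length 4 -- new best
  Position 5 ('c'): repeat (last at 3), move window start to 4
  Position 5 ('c'): window [4,5] length 2
  Position 6 ('a'): window [4,6] length 3
  Position 7 ('d'): window [4,7] length 4
Longest substring with no repeats: "aecb" with length 4

4


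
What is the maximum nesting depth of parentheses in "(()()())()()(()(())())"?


Input: "(()()())()()(()(())())"
Tracking depth:
  Position 0 '(': depth becomes 1
  Position 1 '(': depth becomes 2
  Position 2 ')': depth becomes 1
  Position 3 '(': depth becomes 2
  Position 4 ')': depth becomes 1
  Position 5 '(': depth becomes 2
  Position 6 ')': depth becomes 1
  Position 7 ')': depth becomes 0
  Position 8 '(': depth becomes 1
  Position 9 ')': depth becomes 0
  Position 10 '(': depth becomes 1
  Position 11 ')': depth becomes 0
  Position 12 '(': depth becomes 1
  Position 13 '(': depth becomes 2
  Position 14 ')': depth becomes 1
  Position 15 '(': depth becomes 2
  Position 16 '(': depth becomes 3
  Position 17 ')': depth becomes 2
  Position 18 ')': depth becomes 1
  Position 19 '(': depth becomes 2
  Position 20 ')': depth becomes 1
  Position 21 ')': depth becomes 0
Maximum depth reached: 3

3


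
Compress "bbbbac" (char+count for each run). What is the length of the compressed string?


Input: bbbbac
Runs:
  'b' x 4 => "b4"
  'a' x 1 => "a1"
  'c' x 1 => "c1"
Compressed: "b4a1c1"
Compressed length: 6

6


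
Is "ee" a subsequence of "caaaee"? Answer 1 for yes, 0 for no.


Check if "ee" is a subsequence of "caaaee"
Greedy scan:
  Position 0 ('c'): no match needed
  Position 1 ('a'): no match needed
  Position 2 ('a'): no match needed
  Position 3 ('a'): no match needed
  Position 4 ('e'): matches sub[0] = 'e'
  Position 5 ('e'): matches sub[1] = 'e'
All 2 characters matched => is a subsequence

1


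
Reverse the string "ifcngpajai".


Input: ifcngpajai
Reading characters right to left:
  Position 9: 'i'
  Position 8: 'a'
  Position 7: 'j'
  Position 6: 'a'
  Position 5: 'p'
  Position 4: 'g'
  Position 3: 'n'
  Position 2: 'c'
  Position 1: 'f'
  Position 0: 'i'
Reversed: iajapgncfi

iajapgncfi


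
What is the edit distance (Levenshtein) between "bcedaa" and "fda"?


Computing edit distance: "bcedaa" -> "fda"
DP table:
           f    d    a
      0    1    2    3
  b   1    1    2    3
  c   2    2    2    3
  e   3    3    3    3
  d   4    4    3    4
  a   5    5    4    3
  a   6    6    5    4
Edit distance = dp[6][3] = 4

4


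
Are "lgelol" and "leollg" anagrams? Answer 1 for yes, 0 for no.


Strings: "lgelol", "leollg"
Sorted first:  eglllo
Sorted second: eglllo
Sorted forms match => anagrams

1


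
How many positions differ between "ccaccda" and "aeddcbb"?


Comparing "ccaccda" and "aeddcbb" position by position:
  Position 0: 'c' vs 'a' => DIFFER
  Position 1: 'c' vs 'e' => DIFFER
  Position 2: 'a' vs 'd' => DIFFER
  Position 3: 'c' vs 'd' => DIFFER
  Position 4: 'c' vs 'c' => same
  Position 5: 'd' vs 'b' => DIFFER
  Position 6: 'a' vs 'b' => DIFFER
Positions that differ: 6

6


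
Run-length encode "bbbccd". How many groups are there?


Input: bbbccd
Scanning for consecutive runs:
  Group 1: 'b' x 3 (positions 0-2)
  Group 2: 'c' x 2 (positions 3-4)
  Group 3: 'd' x 1 (positions 5-5)
Total groups: 3

3


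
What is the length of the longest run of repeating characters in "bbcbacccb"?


Input: "bbcbacccb"
Scanning for longest run:
  Position 1 ('b'): continues run of 'b', length=2
  Position 2 ('c'): new char, reset run to 1
  Position 3 ('b'): new char, reset run to 1
  Position 4 ('a'): new char, reset run to 1
  Position 5 ('c'): new char, reset run to 1
  Position 6 ('c'): continues run of 'c', length=2
  Position 7 ('c'): continues run of 'c', length=3
  Position 8 ('b'): new char, reset run to 1
Longest run: 'c' with length 3

3


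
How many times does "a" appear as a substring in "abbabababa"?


Searching for "a" in "abbabababa"
Scanning each position:
  Position 0: "a" => MATCH
  Position 1: "b" => no
  Position 2: "b" => no
  Position 3: "a" => MATCH
  Position 4: "b" => no
  Position 5: "a" => MATCH
  Position 6: "b" => no
  Position 7: "a" => MATCH
  Position 8: "b" => no
  Position 9: "a" => MATCH
Total occurrences: 5

5


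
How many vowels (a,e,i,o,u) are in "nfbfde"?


Input: nfbfde
Checking each character:
  'n' at position 0: consonant
  'f' at position 1: consonant
  'b' at position 2: consonant
  'f' at position 3: consonant
  'd' at position 4: consonant
  'e' at position 5: vowel (running total: 1)
Total vowels: 1

1


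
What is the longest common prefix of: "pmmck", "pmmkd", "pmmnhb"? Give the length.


Words: pmmck, pmmkd, pmmnhb
  Position 0: all 'p' => match
  Position 1: all 'm' => match
  Position 2: all 'm' => match
  Position 3: ('c', 'k', 'n') => mismatch, stop
LCP = "pmm" (length 3)

3


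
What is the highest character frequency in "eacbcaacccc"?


Input: eacbcaacccc
Character counts:
  'a': 3
  'b': 1
  'c': 6
  'e': 1
Maximum frequency: 6

6


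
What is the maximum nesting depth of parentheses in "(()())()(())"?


Input: "(()())()(())"
Tracking depth:
  Position 0 '(': depth becomes 1
  Position 1 '(': depth becomes 2
  Position 2 ')': depth becomes 1
  Position 3 '(': depth becomes 2
  Position 4 ')': depth becomes 1
  Position 5 ')': depth becomes 0
  Position 6 '(': depth becomes 1
  Position 7 ')': depth becomes 0
  Position 8 '(': depth becomes 1
  Position 9 '(': depth becomes 2
  Position 10 ')': depth becomes 1
  Position 11 ')': depth becomes 0
Maximum depth reached: 2

2


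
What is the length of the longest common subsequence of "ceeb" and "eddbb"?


LCS of "ceeb" and "eddbb"
DP table:
           e    d    d    b    b
      0    0    0    0    0    0
  c   0    0    0    0    0    0
  e   0    1    1    1    1    1
  e   0    1    1    1    1    1
  b   0    1    1    1    2    2
LCS length = dp[4][5] = 2

2


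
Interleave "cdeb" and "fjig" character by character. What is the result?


Interleaving "cdeb" and "fjig":
  Position 0: 'c' from first, 'f' from second => "cf"
  Position 1: 'd' from first, 'j' from second => "dj"
  Position 2: 'e' from first, 'i' from second => "ei"
  Position 3: 'b' from first, 'g' from second => "bg"
Result: cfdjeibg

cfdjeibg


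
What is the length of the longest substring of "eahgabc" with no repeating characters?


Input: "eahgabc"
Sliding window (track last position of each char):
  Position 0 ('e'): window [0,0] length 1 -- new best
  Position 1 ('a'): window [0,1] length 2 -- new best
  Position 2 ('h'): window [0,2] length 3 -- new best
  Position 3 ('g'): window [0,3] length 4 -- new best
  Position 4 ('a'): repeat (last at 1), move window start to 2
  Position 4 ('a'): window [2,4] length 3
  Position 5 ('b'): window [2,5] length 4
  Position 6 ('c'): window [2,6] length 5 -- new best
Longest substring with no repeats: "hgabc" with length 5

5


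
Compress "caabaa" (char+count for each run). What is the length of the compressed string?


Input: caabaa
Runs:
  'c' x 1 => "c1"
  'a' x 2 => "a2"
  'b' x 1 => "b1"
  'a' x 2 => "a2"
Compressed: "c1a2b1a2"
Compressed length: 8

8


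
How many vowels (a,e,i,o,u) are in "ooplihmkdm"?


Input: ooplihmkdm
Checking each character:
  'o' at position 0: vowel (running total: 1)
  'o' at position 1: vowel (running total: 2)
  'p' at position 2: consonant
  'l' at position 3: consonant
  'i' at position 4: vowel (running total: 3)
  'h' at position 5: consonant
  'm' at position 6: consonant
  'k' at position 7: consonant
  'd' at position 8: consonant
  'm' at position 9: consonant
Total vowels: 3

3


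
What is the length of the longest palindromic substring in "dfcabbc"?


Input: "dfcabbc"
Checking substrings for palindromes:
  [4:6] "bb" (len 2) => palindrome
Longest palindromic substring: "bb" with length 2

2


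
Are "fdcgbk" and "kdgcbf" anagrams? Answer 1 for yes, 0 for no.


Strings: "fdcgbk", "kdgcbf"
Sorted first:  bcdfgk
Sorted second: bcdfgk
Sorted forms match => anagrams

1


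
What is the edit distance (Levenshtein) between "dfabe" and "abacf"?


Computing edit distance: "dfabe" -> "abacf"
DP table:
           a    b    a    c    f
      0    1    2    3    4    5
  d   1    1    2    3    4    5
  f   2    2    2    3    4    4
  a   3    2    3    2    3    4
  b   4    3    2    3    3    4
  e   5    4    3    3    4    4
Edit distance = dp[5][5] = 4

4


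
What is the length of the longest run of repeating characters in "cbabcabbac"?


Input: "cbabcabbac"
Scanning for longest run:
  Position 1 ('b'): new char, reset run to 1
  Position 2 ('a'): new char, reset run to 1
  Position 3 ('b'): new char, reset run to 1
  Position 4 ('c'): new char, reset run to 1
  Position 5 ('a'): new char, reset run to 1
  Position 6 ('b'): new char, reset run to 1
  Position 7 ('b'): continues run of 'b', length=2
  Position 8 ('a'): new char, reset run to 1
  Position 9 ('c'): new char, reset run to 1
Longest run: 'b' with length 2

2


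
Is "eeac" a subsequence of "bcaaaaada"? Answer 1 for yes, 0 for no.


Check if "eeac" is a subsequence of "bcaaaaada"
Greedy scan:
  Position 0 ('b'): no match needed
  Position 1 ('c'): no match needed
  Position 2 ('a'): no match needed
  Position 3 ('a'): no match needed
  Position 4 ('a'): no match needed
  Position 5 ('a'): no match needed
  Position 6 ('a'): no match needed
  Position 7 ('d'): no match needed
  Position 8 ('a'): no match needed
Only matched 0/4 characters => not a subsequence

0


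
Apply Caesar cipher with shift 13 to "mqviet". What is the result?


Caesar cipher: shift "mqviet" by 13
  'm' (pos 12) + 13 = pos 25 = 'z'
  'q' (pos 16) + 13 = pos 3 = 'd'
  'v' (pos 21) + 13 = pos 8 = 'i'
  'i' (pos 8) + 13 = pos 21 = 'v'
  'e' (pos 4) + 13 = pos 17 = 'r'
  't' (pos 19) + 13 = pos 6 = 'g'
Result: zdivrg

zdivrg


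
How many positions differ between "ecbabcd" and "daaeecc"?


Comparing "ecbabcd" and "daaeecc" position by position:
  Position 0: 'e' vs 'd' => DIFFER
  Position 1: 'c' vs 'a' => DIFFER
  Position 2: 'b' vs 'a' => DIFFER
  Position 3: 'a' vs 'e' => DIFFER
  Position 4: 'b' vs 'e' => DIFFER
  Position 5: 'c' vs 'c' => same
  Position 6: 'd' vs 'c' => DIFFER
Positions that differ: 6

6


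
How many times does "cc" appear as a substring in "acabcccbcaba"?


Searching for "cc" in "acabcccbcaba"
Scanning each position:
  Position 0: "ac" => no
  Position 1: "ca" => no
  Position 2: "ab" => no
  Position 3: "bc" => no
  Position 4: "cc" => MATCH
  Position 5: "cc" => MATCH
  Position 6: "cb" => no
  Position 7: "bc" => no
  Position 8: "ca" => no
  Position 9: "ab" => no
  Position 10: "ba" => no
Total occurrences: 2

2


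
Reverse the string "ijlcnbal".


Input: ijlcnbal
Reading characters right to left:
  Position 7: 'l'
  Position 6: 'a'
  Position 5: 'b'
  Position 4: 'n'
  Position 3: 'c'
  Position 2: 'l'
  Position 1: 'j'
  Position 0: 'i'
Reversed: labnclji

labnclji


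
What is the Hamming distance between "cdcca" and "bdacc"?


Comparing "cdcca" and "bdacc" position by position:
  Position 0: 'c' vs 'b' => differ
  Position 1: 'd' vs 'd' => same
  Position 2: 'c' vs 'a' => differ
  Position 3: 'c' vs 'c' => same
  Position 4: 'a' vs 'c' => differ
Total differences (Hamming distance): 3

3


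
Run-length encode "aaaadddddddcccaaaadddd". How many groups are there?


Input: aaaadddddddcccaaaadddd
Scanning for consecutive runs:
  Group 1: 'a' x 4 (positions 0-3)
  Group 2: 'd' x 7 (positions 4-10)
  Group 3: 'c' x 3 (positions 11-13)
  Group 4: 'a' x 4 (positions 14-17)
  Group 5: 'd' x 4 (positions 18-21)
Total groups: 5

5


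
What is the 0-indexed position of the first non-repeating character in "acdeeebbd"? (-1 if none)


Input: acdeeebbd
Character frequencies:
  'a': 1
  'b': 2
  'c': 1
  'd': 2
  'e': 3
Scanning left to right for freq == 1:
  Position 0 ('a'): unique! => answer = 0

0


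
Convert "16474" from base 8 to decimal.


Input: "16474" in base 8
Positional expansion:
  Digit '1' (value 1) x 8^4 = 4096
  Digit '6' (value 6) x 8^3 = 3072
  Digit '4' (value 4) x 8^2 = 256
  Digit '7' (value 7) x 8^1 = 56
  Digit '4' (value 4) x 8^0 = 4
Sum = 7484

7484


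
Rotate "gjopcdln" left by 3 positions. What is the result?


Input: "gjopcdln", rotate left by 3
First 3 characters: "gjo"
Remaining characters: "pcdln"
Concatenate remaining + first: "pcdln" + "gjo" = "pcdlngjo"

pcdlngjo


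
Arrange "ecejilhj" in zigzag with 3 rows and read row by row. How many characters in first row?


Zigzag "ecejilhj" into 3 rows:
Placing characters:
  'e' => row 0
  'c' => row 1
  'e' => row 2
  'j' => row 1
  'i' => row 0
  'l' => row 1
  'h' => row 2
  'j' => row 1
Rows:
  Row 0: "ei"
  Row 1: "cjlj"
  Row 2: "eh"
First row length: 2

2


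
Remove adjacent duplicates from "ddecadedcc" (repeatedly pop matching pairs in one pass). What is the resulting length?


Input: ddecadedcc
Stack-based adjacent duplicate removal:
  Read 'd': push. Stack: d
  Read 'd': matches stack top 'd' => pop. Stack: (empty)
  Read 'e': push. Stack: e
  Read 'c': push. Stack: ec
  Read 'a': push. Stack: eca
  Read 'd': push. Stack: ecad
  Read 'e': push. Stack: ecade
  Read 'd': push. Stack: ecaded
  Read 'c': push. Stack: ecadedc
  Read 'c': matches stack top 'c' => pop. Stack: ecaded
Final stack: "ecaded" (length 6)

6


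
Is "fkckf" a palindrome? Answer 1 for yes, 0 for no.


Input: fkckf
Reversed: fkckf
  Compare pos 0 ('f') with pos 4 ('f'): match
  Compare pos 1 ('k') with pos 3 ('k'): match
Result: palindrome

1


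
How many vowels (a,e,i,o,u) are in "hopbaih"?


Input: hopbaih
Checking each character:
  'h' at position 0: consonant
  'o' at position 1: vowel (running total: 1)
  'p' at position 2: consonant
  'b' at position 3: consonant
  'a' at position 4: vowel (running total: 2)
  'i' at position 5: vowel (running total: 3)
  'h' at position 6: consonant
Total vowels: 3

3


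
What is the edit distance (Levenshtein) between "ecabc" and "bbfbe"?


Computing edit distance: "ecabc" -> "bbfbe"
DP table:
           b    b    f    b    e
      0    1    2    3    4    5
  e   1    1    2    3    4    4
  c   2    2    2    3    4    5
  a   3    3    3    3    4    5
  b   4    3    3    4    3    4
  c   5    4    4    4    4    4
Edit distance = dp[5][5] = 4

4


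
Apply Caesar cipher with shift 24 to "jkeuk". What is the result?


Caesar cipher: shift "jkeuk" by 24
  'j' (pos 9) + 24 = pos 7 = 'h'
  'k' (pos 10) + 24 = pos 8 = 'i'
  'e' (pos 4) + 24 = pos 2 = 'c'
  'u' (pos 20) + 24 = pos 18 = 's'
  'k' (pos 10) + 24 = pos 8 = 'i'
Result: hicsi

hicsi


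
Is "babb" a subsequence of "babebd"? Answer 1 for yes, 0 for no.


Check if "babb" is a subsequence of "babebd"
Greedy scan:
  Position 0 ('b'): matches sub[0] = 'b'
  Position 1 ('a'): matches sub[1] = 'a'
  Position 2 ('b'): matches sub[2] = 'b'
  Position 3 ('e'): no match needed
  Position 4 ('b'): matches sub[3] = 'b'
  Position 5 ('d'): no match needed
All 4 characters matched => is a subsequence

1


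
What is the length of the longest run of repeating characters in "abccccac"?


Input: "abccccac"
Scanning for longest run:
  Position 1 ('b'): new char, reset run to 1
  Position 2 ('c'): new char, reset run to 1
  Position 3 ('c'): continues run of 'c', length=2
  Position 4 ('c'): continues run of 'c', length=3
  Position 5 ('c'): continues run of 'c', length=4
  Position 6 ('a'): new char, reset run to 1
  Position 7 ('c'): new char, reset run to 1
Longest run: 'c' with length 4

4


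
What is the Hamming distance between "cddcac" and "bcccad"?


Comparing "cddcac" and "bcccad" position by position:
  Position 0: 'c' vs 'b' => differ
  Position 1: 'd' vs 'c' => differ
  Position 2: 'd' vs 'c' => differ
  Position 3: 'c' vs 'c' => same
  Position 4: 'a' vs 'a' => same
  Position 5: 'c' vs 'd' => differ
Total differences (Hamming distance): 4

4


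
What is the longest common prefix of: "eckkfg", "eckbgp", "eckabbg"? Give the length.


Words: eckkfg, eckbgp, eckabbg
  Position 0: all 'e' => match
  Position 1: all 'c' => match
  Position 2: all 'k' => match
  Position 3: ('k', 'b', 'a') => mismatch, stop
LCP = "eck" (length 3)

3


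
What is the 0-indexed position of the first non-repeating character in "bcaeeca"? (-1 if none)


Input: bcaeeca
Character frequencies:
  'a': 2
  'b': 1
  'c': 2
  'e': 2
Scanning left to right for freq == 1:
  Position 0 ('b'): unique! => answer = 0

0


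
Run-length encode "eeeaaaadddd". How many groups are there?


Input: eeeaaaadddd
Scanning for consecutive runs:
  Group 1: 'e' x 3 (positions 0-2)
  Group 2: 'a' x 4 (positions 3-6)
  Group 3: 'd' x 4 (positions 7-10)
Total groups: 3

3


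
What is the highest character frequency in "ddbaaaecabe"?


Input: ddbaaaecabe
Character counts:
  'a': 4
  'b': 2
  'c': 1
  'd': 2
  'e': 2
Maximum frequency: 4

4


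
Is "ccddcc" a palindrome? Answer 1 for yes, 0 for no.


Input: ccddcc
Reversed: ccddcc
  Compare pos 0 ('c') with pos 5 ('c'): match
  Compare pos 1 ('c') with pos 4 ('c'): match
  Compare pos 2 ('d') with pos 3 ('d'): match
Result: palindrome

1


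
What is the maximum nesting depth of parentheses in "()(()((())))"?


Input: "()(()((())))"
Tracking depth:
  Position 0 '(': depth becomes 1
  Position 1 ')': depth becomes 0
  Position 2 '(': depth becomes 1
  Position 3 '(': depth becomes 2
  Position 4 ')': depth becomes 1
  Position 5 '(': depth becomes 2
  Position 6 '(': depth becomes 3
  Position 7 '(': depth becomes 4
  Position 8 ')': depth becomes 3
  Position 9 ')': depth becomes 2
  Position 10 ')': depth becomes 1
  Position 11 ')': depth becomes 0
Maximum depth reached: 4

4


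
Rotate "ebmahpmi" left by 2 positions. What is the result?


Input: "ebmahpmi", rotate left by 2
First 2 characters: "eb"
Remaining characters: "mahpmi"
Concatenate remaining + first: "mahpmi" + "eb" = "mahpmieb"

mahpmieb


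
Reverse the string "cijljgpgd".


Input: cijljgpgd
Reading characters right to left:
  Position 8: 'd'
  Position 7: 'g'
  Position 6: 'p'
  Position 5: 'g'
  Position 4: 'j'
  Position 3: 'l'
  Position 2: 'j'
  Position 1: 'i'
  Position 0: 'c'
Reversed: dgpgjljic

dgpgjljic


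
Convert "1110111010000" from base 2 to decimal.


Input: "1110111010000" in base 2
Positional expansion:
  Digit '1' (value 1) x 2^12 = 4096
  Digit '1' (value 1) x 2^11 = 2048
  Digit '1' (value 1) x 2^10 = 1024
  Digit '0' (value 0) x 2^9 = 0
  Digit '1' (value 1) x 2^8 = 256
  Digit '1' (value 1) x 2^7 = 128
  Digit '1' (value 1) x 2^6 = 64
  Digit '0' (value 0) x 2^5 = 0
  Digit '1' (value 1) x 2^4 = 16
  Digit '0' (value 0) x 2^3 = 0
  Digit '0' (value 0) x 2^2 = 0
  Digit '0' (value 0) x 2^1 = 0
  Digit '0' (value 0) x 2^0 = 0
Sum = 7632

7632


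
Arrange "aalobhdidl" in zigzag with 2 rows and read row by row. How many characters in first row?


Zigzag "aalobhdidl" into 2 rows:
Placing characters:
  'a' => row 0
  'a' => row 1
  'l' => row 0
  'o' => row 1
  'b' => row 0
  'h' => row 1
  'd' => row 0
  'i' => row 1
  'd' => row 0
  'l' => row 1
Rows:
  Row 0: "albdd"
  Row 1: "aohil"
First row length: 5

5


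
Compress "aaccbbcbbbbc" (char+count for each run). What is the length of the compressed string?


Input: aaccbbcbbbbc
Runs:
  'a' x 2 => "a2"
  'c' x 2 => "c2"
  'b' x 2 => "b2"
  'c' x 1 => "c1"
  'b' x 4 => "b4"
  'c' x 1 => "c1"
Compressed: "a2c2b2c1b4c1"
Compressed length: 12

12


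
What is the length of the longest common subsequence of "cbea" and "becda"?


LCS of "cbea" and "becda"
DP table:
           b    e    c    d    a
      0    0    0    0    0    0
  c   0    0    0    1    1    1
  b   0    1    1    1    1    1
  e   0    1    2    2    2    2
  a   0    1    2    2    2    3
LCS length = dp[4][5] = 3

3


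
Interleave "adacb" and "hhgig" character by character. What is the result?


Interleaving "adacb" and "hhgig":
  Position 0: 'a' from first, 'h' from second => "ah"
  Position 1: 'd' from first, 'h' from second => "dh"
  Position 2: 'a' from first, 'g' from second => "ag"
  Position 3: 'c' from first, 'i' from second => "ci"
  Position 4: 'b' from first, 'g' from second => "bg"
Result: ahdhagcibg

ahdhagcibg


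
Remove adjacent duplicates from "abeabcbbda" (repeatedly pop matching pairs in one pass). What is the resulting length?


Input: abeabcbbda
Stack-based adjacent duplicate removal:
  Read 'a': push. Stack: a
  Read 'b': push. Stack: ab
  Read 'e': push. Stack: abe
  Read 'a': push. Stack: abea
  Read 'b': push. Stack: abeab
  Read 'c': push. Stack: abeabc
  Read 'b': push. Stack: abeabcb
  Read 'b': matches stack top 'b' => pop. Stack: abeabc
  Read 'd': push. Stack: abeabcd
  Read 'a': push. Stack: abeabcda
Final stack: "abeabcda" (length 8)

8


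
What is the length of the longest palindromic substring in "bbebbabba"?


Input: "bbebbabba"
Checking substrings for palindromes:
  [0:5] "bbebb" (len 5) => palindrome
  [3:8] "bbabb" (len 5) => palindrome
  [5:9] "abba" (len 4) => palindrome
  [1:4] "beb" (len 3) => palindrome
  [4:7] "bab" (len 3) => palindrome
  [0:2] "bb" (len 2) => palindrome
Longest palindromic substring: "bbebb" with length 5

5


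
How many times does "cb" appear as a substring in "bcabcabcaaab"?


Searching for "cb" in "bcabcabcaaab"
Scanning each position:
  Position 0: "bc" => no
  Position 1: "ca" => no
  Position 2: "ab" => no
  Position 3: "bc" => no
  Position 4: "ca" => no
  Position 5: "ab" => no
  Position 6: "bc" => no
  Position 7: "ca" => no
  Position 8: "aa" => no
  Position 9: "aa" => no
  Position 10: "ab" => no
Total occurrences: 0

0


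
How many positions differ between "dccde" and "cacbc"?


Comparing "dccde" and "cacbc" position by position:
  Position 0: 'd' vs 'c' => DIFFER
  Position 1: 'c' vs 'a' => DIFFER
  Position 2: 'c' vs 'c' => same
  Position 3: 'd' vs 'b' => DIFFER
  Position 4: 'e' vs 'c' => DIFFER
Positions that differ: 4

4


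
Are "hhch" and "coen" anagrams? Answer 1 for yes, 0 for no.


Strings: "hhch", "coen"
Sorted first:  chhh
Sorted second: ceno
Differ at position 1: 'h' vs 'e' => not anagrams

0


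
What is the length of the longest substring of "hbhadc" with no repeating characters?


Input: "hbhadc"
Sliding window (track last position of each char):
  Position 0 ('h'): window [0,0] length 1 -- new best
  Position 1 ('b'): window [0,1] length 2 -- new best
  Position 2 ('h'): repeat (last at 0), move window start to 1
  Position 2 ('h'): window [1,2] length 2
  Position 3 ('a'): window [1,3] length 3 -- new best
  Position 4 ('d'): window [1,4] length 4 -- new best
  Position 5 ('c'): window [1,5] length 5 -- new best
Longest substring with no repeats: "bhadc" with length 5

5


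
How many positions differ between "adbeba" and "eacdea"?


Comparing "adbeba" and "eacdea" position by position:
  Position 0: 'a' vs 'e' => DIFFER
  Position 1: 'd' vs 'a' => DIFFER
  Position 2: 'b' vs 'c' => DIFFER
  Position 3: 'e' vs 'd' => DIFFER
  Position 4: 'b' vs 'e' => DIFFER
  Position 5: 'a' vs 'a' => same
Positions that differ: 5

5


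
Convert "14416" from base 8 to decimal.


Input: "14416" in base 8
Positional expansion:
  Digit '1' (value 1) x 8^4 = 4096
  Digit '4' (value 4) x 8^3 = 2048
  Digit '4' (value 4) x 8^2 = 256
  Digit '1' (value 1) x 8^1 = 8
  Digit '6' (value 6) x 8^0 = 6
Sum = 6414

6414


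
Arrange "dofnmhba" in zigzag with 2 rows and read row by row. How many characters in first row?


Zigzag "dofnmhba" into 2 rows:
Placing characters:
  'd' => row 0
  'o' => row 1
  'f' => row 0
  'n' => row 1
  'm' => row 0
  'h' => row 1
  'b' => row 0
  'a' => row 1
Rows:
  Row 0: "dfmb"
  Row 1: "onha"
First row length: 4

4


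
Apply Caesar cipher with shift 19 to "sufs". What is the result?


Caesar cipher: shift "sufs" by 19
  's' (pos 18) + 19 = pos 11 = 'l'
  'u' (pos 20) + 19 = pos 13 = 'n'
  'f' (pos 5) + 19 = pos 24 = 'y'
  's' (pos 18) + 19 = pos 11 = 'l'
Result: lnyl

lnyl


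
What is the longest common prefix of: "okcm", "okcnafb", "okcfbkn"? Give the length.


Words: okcm, okcnafb, okcfbkn
  Position 0: all 'o' => match
  Position 1: all 'k' => match
  Position 2: all 'c' => match
  Position 3: ('m', 'n', 'f') => mismatch, stop
LCP = "okc" (length 3)

3


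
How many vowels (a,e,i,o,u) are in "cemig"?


Input: cemig
Checking each character:
  'c' at position 0: consonant
  'e' at position 1: vowel (running total: 1)
  'm' at position 2: consonant
  'i' at position 3: vowel (running total: 2)
  'g' at position 4: consonant
Total vowels: 2

2


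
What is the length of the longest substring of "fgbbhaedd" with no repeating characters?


Input: "fgbbhaedd"
Sliding window (track last position of each char):
  Position 0 ('f'): window [0,0] length 1 -- new best
  Position 1 ('g'): window [0,1] length 2 -- new best
  Position 2 ('b'): window [0,2] length 3 -- new best
  Position 3 ('b'): repeat (last at 2), move window start to 3
  Position 3 ('b'): window [3,3] length 1
  Position 4 ('h'): window [3,4] length 2
  Position 5 ('a'): window [3,5] length 3
  Position 6 ('e'): window [3,6] length 4 -- new best
  Position 7 ('d'): window [3,7] length 5 -- new best
  Position 8 ('d'): repeat (last at 7), move window start to 8
  Position 8 ('d'): window [8,8] length 1
Longest substring with no repeats: "bhaed" with length 5

5


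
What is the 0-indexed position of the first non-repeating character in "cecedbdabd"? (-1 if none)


Input: cecedbdabd
Character frequencies:
  'a': 1
  'b': 2
  'c': 2
  'd': 3
  'e': 2
Scanning left to right for freq == 1:
  Position 0 ('c'): freq=2, skip
  Position 1 ('e'): freq=2, skip
  Position 2 ('c'): freq=2, skip
  Position 3 ('e'): freq=2, skip
  Position 4 ('d'): freq=3, skip
  Position 5 ('b'): freq=2, skip
  Position 6 ('d'): freq=3, skip
  Position 7 ('a'): unique! => answer = 7

7


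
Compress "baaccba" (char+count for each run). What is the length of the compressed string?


Input: baaccba
Runs:
  'b' x 1 => "b1"
  'a' x 2 => "a2"
  'c' x 2 => "c2"
  'b' x 1 => "b1"
  'a' x 1 => "a1"
Compressed: "b1a2c2b1a1"
Compressed length: 10

10


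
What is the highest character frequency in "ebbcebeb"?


Input: ebbcebeb
Character counts:
  'b': 4
  'c': 1
  'e': 3
Maximum frequency: 4

4


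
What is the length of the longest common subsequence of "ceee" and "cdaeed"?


LCS of "ceee" and "cdaeed"
DP table:
           c    d    a    e    e    d
      0    0    0    0    0    0    0
  c   0    1    1    1    1    1    1
  e   0    1    1    1    2    2    2
  e   0    1    1    1    2    3    3
  e   0    1    1    1    2    3    3
LCS length = dp[4][6] = 3

3


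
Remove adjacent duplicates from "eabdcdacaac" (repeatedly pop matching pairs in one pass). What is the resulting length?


Input: eabdcdacaac
Stack-based adjacent duplicate removal:
  Read 'e': push. Stack: e
  Read 'a': push. Stack: ea
  Read 'b': push. Stack: eab
  Read 'd': push. Stack: eabd
  Read 'c': push. Stack: eabdc
  Read 'd': push. Stack: eabdcd
  Read 'a': push. Stack: eabdcda
  Read 'c': push. Stack: eabdcdac
  Read 'a': push. Stack: eabdcdaca
  Read 'a': matches stack top 'a' => pop. Stack: eabdcdac
  Read 'c': matches stack top 'c' => pop. Stack: eabdcda
Final stack: "eabdcda" (length 7)

7


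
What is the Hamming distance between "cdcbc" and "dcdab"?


Comparing "cdcbc" and "dcdab" position by position:
  Position 0: 'c' vs 'd' => differ
  Position 1: 'd' vs 'c' => differ
  Position 2: 'c' vs 'd' => differ
  Position 3: 'b' vs 'a' => differ
  Position 4: 'c' vs 'b' => differ
Total differences (Hamming distance): 5

5


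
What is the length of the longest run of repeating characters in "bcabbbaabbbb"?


Input: "bcabbbaabbbb"
Scanning for longest run:
  Position 1 ('c'): new char, reset run to 1
  Position 2 ('a'): new char, reset run to 1
  Position 3 ('b'): new char, reset run to 1
  Position 4 ('b'): continues run of 'b', length=2
  Position 5 ('b'): continues run of 'b', length=3
  Position 6 ('a'): new char, reset run to 1
  Position 7 ('a'): continues run of 'a', length=2
  Position 8 ('b'): new char, reset run to 1
  Position 9 ('b'): continues run of 'b', length=2
  Position 10 ('b'): continues run of 'b', length=3
  Position 11 ('b'): continues run of 'b', length=4
Longest run: 'b' with length 4

4


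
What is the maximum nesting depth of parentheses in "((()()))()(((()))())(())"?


Input: "((()()))()(((()))())(())"
Tracking depth:
  Position 0 '(': depth becomes 1
  Position 1 '(': depth becomes 2
  Position 2 '(': depth becomes 3
  Position 3 ')': depth becomes 2
  Position 4 '(': depth becomes 3
  Position 5 ')': depth becomes 2
  Position 6 ')': depth becomes 1
  Position 7 ')': depth becomes 0
  Position 8 '(': depth becomes 1
  Position 9 ')': depth becomes 0
  Position 10 '(': depth becomes 1
  Position 11 '(': depth becomes 2
  Position 12 '(': depth becomes 3
  Position 13 '(': depth becomes 4
  Position 14 ')': depth becomes 3
  Position 15 ')': depth becomes 2
  Position 16 ')': depth becomes 1
  Position 17 '(': depth becomes 2
  Position 18 ')': depth becomes 1
  Position 19 ')': depth becomes 0
  Position 20 '(': depth becomes 1
  Position 21 '(': depth becomes 2
  Position 22 ')': depth becomes 1
  Position 23 ')': depth becomes 0
Maximum depth reached: 4

4
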